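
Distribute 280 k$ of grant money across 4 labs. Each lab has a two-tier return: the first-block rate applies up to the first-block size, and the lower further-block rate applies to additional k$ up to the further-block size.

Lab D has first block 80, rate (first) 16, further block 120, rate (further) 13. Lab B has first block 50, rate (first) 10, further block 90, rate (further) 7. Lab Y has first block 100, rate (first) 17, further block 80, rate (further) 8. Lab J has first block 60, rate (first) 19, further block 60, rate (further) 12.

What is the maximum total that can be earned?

4640

Rank every tier by rate: Lab J/first 19 > Lab Y/first 17 > Lab D/first 16 > Lab D/second 13 > Lab J/second 12 > Lab B/first 10 > Lab Y/second 8 > Lab B/second 7.
Lab J first at 19: fill all 60 ; 220 left.
Fill Lab Y first block (100 at 17) ; 120 left.
Fill Lab D first block (80 at 16) ; 40 left.
Lab D second at 13: only 40 left, fill 40.
Total = 19×60 + 17×100 + 16×80 + 13×40 = 4640.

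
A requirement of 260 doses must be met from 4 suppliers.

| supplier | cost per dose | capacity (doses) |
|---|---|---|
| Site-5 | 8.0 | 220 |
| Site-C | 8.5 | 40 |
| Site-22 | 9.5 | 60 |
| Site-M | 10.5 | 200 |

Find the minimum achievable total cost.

Use suppliers in increasing cost order.
Take 220 from Site-5 at 8.0 → need 40 more.
Site-C at 8.5: take all 40 doses → 0 still needed.
Site-22, Site-M: unused.
Cost = 220×8.0 + 40×8.5 = 2100.

2100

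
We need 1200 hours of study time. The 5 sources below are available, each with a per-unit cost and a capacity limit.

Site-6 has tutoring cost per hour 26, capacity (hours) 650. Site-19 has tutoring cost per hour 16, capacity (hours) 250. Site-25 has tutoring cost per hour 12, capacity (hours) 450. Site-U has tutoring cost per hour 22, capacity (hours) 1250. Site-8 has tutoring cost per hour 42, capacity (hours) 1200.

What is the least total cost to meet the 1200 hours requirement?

Cheapest first:
Site-25 (12): use full 450 → 750 hours to go.
Site-19 at 16: take all 250 hours → 500 still needed.
Site-U (22): take the remaining 500 → done.
Site-6, Site-8: unused.
Cost = 450×12 + 250×16 + 500×22 = 20400.

20400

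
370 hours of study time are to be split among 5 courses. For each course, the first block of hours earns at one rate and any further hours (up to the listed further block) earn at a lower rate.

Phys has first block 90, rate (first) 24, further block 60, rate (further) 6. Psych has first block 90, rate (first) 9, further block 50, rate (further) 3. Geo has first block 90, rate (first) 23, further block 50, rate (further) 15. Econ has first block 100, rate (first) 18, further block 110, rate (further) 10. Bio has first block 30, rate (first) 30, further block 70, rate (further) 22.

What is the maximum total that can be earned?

8290

Treat each block as its own option and order by rate: Bio/T1 30 > Phys/T1 24 > Geo/T1 23 > Bio/T2 22 > Econ/T1 18 > Geo/T2 15 > Econ/T2 10 > Psych/T1 9 > Phys/T2 6 > Psych/T2 3.
Fill Bio T1 block (30 at 30) ; 340 left.
Fill Phys T1 block (90 at 24) ; 250 left.
Geo/T1 (23): +90 ; 160 left.
Fill Bio T2 block (70 at 22) ; 90 left.
Econ T1 at 18: only 90 left, fill 90.
Total = 30×30 + 24×90 + 23×90 + 22×70 + 18×90 = 8290.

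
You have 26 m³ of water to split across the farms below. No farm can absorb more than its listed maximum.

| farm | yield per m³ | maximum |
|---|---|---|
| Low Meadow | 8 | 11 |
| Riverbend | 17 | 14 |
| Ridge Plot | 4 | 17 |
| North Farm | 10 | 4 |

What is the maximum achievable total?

Highest yield per m³ first: Riverbend 17 > North Farm 10 > Low Meadow 8 > Ridge Plot 4.
Riverbend: +14 to 14 (cap) ; 12 left.
North Farm takes 4 to reach its cap of 4 ; 8 left.
Low Meadow: +8 (room for 11) → 8. Pool exhausted.
Total = 8×8 + 17×14 + 10×4 = 342.

342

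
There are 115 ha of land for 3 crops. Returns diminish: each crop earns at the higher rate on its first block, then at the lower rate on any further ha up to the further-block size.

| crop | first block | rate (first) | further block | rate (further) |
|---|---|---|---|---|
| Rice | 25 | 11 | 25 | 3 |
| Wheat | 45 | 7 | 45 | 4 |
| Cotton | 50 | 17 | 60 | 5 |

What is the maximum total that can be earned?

1405

Order all 6 blocks by rate: Cotton/tier1 17 > Rice/tier1 11 > Wheat/tier1 7 > Cotton/tier2 5 > Wheat/tier2 4 > Rice/tier2 3.
Cotton tier1 at 17: fill all 50 → 65 left.
Fill Rice tier1 block (25 at 11) → 40 left.
Wheat tier1 at 7: only 40 left, fill 40.
Total = 17×50 + 11×25 + 7×40 = 1405.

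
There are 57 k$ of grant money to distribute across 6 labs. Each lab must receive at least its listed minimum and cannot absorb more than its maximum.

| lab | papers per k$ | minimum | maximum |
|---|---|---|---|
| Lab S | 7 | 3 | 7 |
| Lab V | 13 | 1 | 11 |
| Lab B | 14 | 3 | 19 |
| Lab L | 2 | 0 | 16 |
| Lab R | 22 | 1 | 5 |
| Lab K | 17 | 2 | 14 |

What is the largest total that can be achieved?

808

Meeting every minimum uses 3+1+3+0+1+2 = 10 k$, leaving 47.
Highest papers per k$ first: Lab R 22 > Lab K 17 > Lab B 14 > Lab V 13 > Lab S 7 > Lab L 2.
Lab R: +4 to 5 (cap) → 43 left.
Lab K: +12 to 14 (cap) → 31 left.
Lab B: +16 to 19 (cap) → 15 left.
Give Lab V 10 more to hit its cap of 11 → 5 left.
Lab S takes 4 more to reach its cap of 7 → 1 left.
Lab L has room for 16 more but only 1 remain, so it gets 1.
Total = 7×7 + 13×11 + 14×19 + 2×1 + 22×5 + 17×14 = 808.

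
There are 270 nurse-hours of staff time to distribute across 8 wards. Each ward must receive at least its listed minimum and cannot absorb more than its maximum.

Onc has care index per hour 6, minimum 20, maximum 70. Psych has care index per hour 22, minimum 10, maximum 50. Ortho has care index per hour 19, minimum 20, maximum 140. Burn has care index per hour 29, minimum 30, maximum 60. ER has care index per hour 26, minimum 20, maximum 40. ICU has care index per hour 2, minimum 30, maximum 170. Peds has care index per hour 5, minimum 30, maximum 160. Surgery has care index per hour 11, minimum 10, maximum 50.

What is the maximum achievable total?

4890

Meeting every minimum uses 20+10+20+30+20+30+30+10 = 170 nurse-hours, leaving 100.
Order the wards by care index per hour: Burn 29 > ER 26 > Psych 22 > Ortho 19 > Surgery 11 > Onc 6 > Peds 5 > ICU 2.
Give Burn 30 more to hit its cap of 60 → 70 left.
Give ER 20 more to hit its cap of 40 → 50 left.
Psych takes 40 more to reach its cap of 50 → 10 left.
Ortho has room for 120 more but only 10 remain, so it gets 30.
Total = 6×20 + 22×50 + 19×30 + 29×60 + 26×40 + 2×30 + 5×30 + 11×10 = 4890.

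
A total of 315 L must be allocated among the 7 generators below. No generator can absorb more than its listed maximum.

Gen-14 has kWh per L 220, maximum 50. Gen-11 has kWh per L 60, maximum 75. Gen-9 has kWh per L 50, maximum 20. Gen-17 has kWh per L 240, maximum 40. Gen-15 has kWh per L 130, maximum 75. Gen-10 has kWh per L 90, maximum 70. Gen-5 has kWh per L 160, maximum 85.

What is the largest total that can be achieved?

Order the generators by kWh per L: Gen-17 240 > Gen-14 220 > Gen-5 160 > Gen-15 130 > Gen-10 90 > Gen-11 60 > Gen-9 50.
Gen-17 takes 40 to reach its cap of 40 — 275 left.
Gen-14 takes 50 to reach its cap of 50 — 225 left.
Give Gen-5 85 to hit its cap of 85 — 140 left.
Gen-15 takes 75 to reach its cap of 75 — 65 left.
Gen-10: +65 (room for 70) → 65. Pool exhausted.
Total = 220×50 + 240×40 + 130×75 + 90×65 + 160×85 = 49800.

49800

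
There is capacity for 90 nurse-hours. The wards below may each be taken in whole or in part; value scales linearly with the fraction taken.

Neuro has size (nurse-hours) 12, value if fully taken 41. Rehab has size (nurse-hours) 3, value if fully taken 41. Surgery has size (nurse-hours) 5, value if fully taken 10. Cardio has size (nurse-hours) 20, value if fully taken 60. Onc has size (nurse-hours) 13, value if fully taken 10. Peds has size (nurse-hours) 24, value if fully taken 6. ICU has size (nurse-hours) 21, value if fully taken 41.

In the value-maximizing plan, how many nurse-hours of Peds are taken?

Sort by value density: Rehab 41/3≈13.7, Neuro 41/12≈3.42, Cardio 60/20≈3, Surgery 10/5≈2, ICU 41/21≈1.95, Onc 10/13≈0.769, Peds 6/24≈0.25.
Rehab: take in full, 3 nurse-hours for value 41 ; 87 left.
All 12 nurse-hours of Neuro fit (value 41) ; 75 remain.
Cardio: take in full, 20 nurse-hours for value 60 ; 55 left.
Take all of Surgery (5 nurse-hours, value 10) ; 50 nurse-hours left.
ICU: take in full, 21 nurse-hours for value 41 ; 29 left.
Onc: take in full, 13 nurse-hours for value 10 ; 16 left.
16 nurse-hours left: a 16/24 share of Peds gives 6×16/24 = 4.

16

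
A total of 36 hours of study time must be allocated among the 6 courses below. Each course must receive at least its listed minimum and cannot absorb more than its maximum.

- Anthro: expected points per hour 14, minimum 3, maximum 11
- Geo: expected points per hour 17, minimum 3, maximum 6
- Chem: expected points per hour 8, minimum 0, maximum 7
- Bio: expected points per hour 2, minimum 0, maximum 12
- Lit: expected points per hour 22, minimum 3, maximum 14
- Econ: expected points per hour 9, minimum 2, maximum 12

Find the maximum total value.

609

Meeting every minimum uses 3+3+0+0+3+2 = 11 hours, leaving 25.
Order the courses by expected points per hour: Lit 22 > Geo 17 > Anthro 14 > Econ 9 > Chem 8 > Bio 2.
Lit: +11 to 14 (cap) — 14 left.
Give Geo 3 more to hit its cap of 6 — 11 left.
Anthro takes 8 more to reach its cap of 11 — 3 left.
Econ: +3 (room for 10) → 5. Pool exhausted.
Total = 14×11 + 17×6 + 22×14 + 9×5 = 609.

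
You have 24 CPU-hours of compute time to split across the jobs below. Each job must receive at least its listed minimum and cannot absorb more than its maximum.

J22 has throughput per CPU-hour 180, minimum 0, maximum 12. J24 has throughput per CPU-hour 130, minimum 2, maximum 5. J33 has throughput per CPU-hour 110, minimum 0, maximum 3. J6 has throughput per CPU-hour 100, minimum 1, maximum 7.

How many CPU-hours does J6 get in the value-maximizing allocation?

Meeting every minimum uses 0+2+0+1 = 3 CPU-hours, leaving 21.
Order the jobs by throughput per CPU-hour: J22 180 > J24 130 > J33 110 > J6 100.
J22: +12 to 12 (cap) → 9 left.
Give J24 3 more to hit its cap of 5 → 6 left.
Give J33 3 more to hit its cap of 3 → 3 left.
Only 3 left; J6 takes them to reach 4.

4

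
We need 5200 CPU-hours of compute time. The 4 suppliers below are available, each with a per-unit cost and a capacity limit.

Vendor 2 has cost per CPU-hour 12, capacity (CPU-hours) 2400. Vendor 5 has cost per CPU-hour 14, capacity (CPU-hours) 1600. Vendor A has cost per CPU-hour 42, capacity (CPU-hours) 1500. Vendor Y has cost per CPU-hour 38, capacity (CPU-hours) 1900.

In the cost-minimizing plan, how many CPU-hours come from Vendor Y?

Cheapest first:
Vendor 2 at 12: take all 2400 CPU-hours — 2800 still needed.
Take 1600 from Vendor 5 at 14 — need 1200 more.
Vendor Y (38): take the remaining 1200 — done.
Vendor A: unused.

1200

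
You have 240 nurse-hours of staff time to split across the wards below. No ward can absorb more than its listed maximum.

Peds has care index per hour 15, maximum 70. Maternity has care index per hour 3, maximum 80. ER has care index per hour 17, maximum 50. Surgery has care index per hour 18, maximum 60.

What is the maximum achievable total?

Order the wards by care index per hour: Surgery 18 > ER 17 > Peds 15 > Maternity 3.
Surgery takes 60 to reach its cap of 60 → 180 left.
ER takes 50 to reach its cap of 50 → 130 left.
Peds: +70 to 70 (cap) → 60 left.
Only 60 left; Maternity takes them to reach 60.
Total = 15×70 + 3×60 + 17×50 + 18×60 = 3160.

3160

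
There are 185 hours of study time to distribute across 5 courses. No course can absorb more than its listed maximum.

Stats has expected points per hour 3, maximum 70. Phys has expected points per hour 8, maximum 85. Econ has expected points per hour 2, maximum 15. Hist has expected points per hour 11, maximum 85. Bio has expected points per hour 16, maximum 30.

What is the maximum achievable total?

1975

Rank by expected points per hour: Bio 16 > Hist 11 > Phys 8 > Stats 3 > Econ 2.
Bio: +30 to 30 (cap) ; 155 left.
Give Hist 85 to hit its cap of 85 ; 70 left.
Phys: +70 (room for 85) → 70. Pool exhausted.
Total = 8×70 + 11×85 + 16×30 = 1975.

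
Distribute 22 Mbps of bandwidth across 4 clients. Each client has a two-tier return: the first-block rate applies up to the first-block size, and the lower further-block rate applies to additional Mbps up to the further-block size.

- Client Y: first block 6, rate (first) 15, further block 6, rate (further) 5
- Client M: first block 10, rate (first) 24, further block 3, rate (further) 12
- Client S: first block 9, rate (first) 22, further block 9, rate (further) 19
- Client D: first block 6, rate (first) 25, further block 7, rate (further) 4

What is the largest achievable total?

Rank every tier by rate: Client D/tier1 25 > Client M/tier1 24 > Client S/tier1 22 > Client S/tier2 19 > Client Y/tier1 15 > Client M/tier2 12 > Client Y/tier2 5 > Client D/tier2 4.
Client D/tier1 (25): +6 ; 16 left.
Client M/tier1 (24): +10 ; 6 left.
Client S/tier1: +6 of 9 at 22; pool empty.
Total = 25×6 + 24×10 + 22×6 = 522.

522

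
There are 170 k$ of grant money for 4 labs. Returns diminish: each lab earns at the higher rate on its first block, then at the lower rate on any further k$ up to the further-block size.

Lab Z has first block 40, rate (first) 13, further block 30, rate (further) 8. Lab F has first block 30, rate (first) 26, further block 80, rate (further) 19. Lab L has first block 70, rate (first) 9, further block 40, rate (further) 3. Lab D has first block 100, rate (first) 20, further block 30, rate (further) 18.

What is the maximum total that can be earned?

Treat each block as its own option and order by rate: Lab F/tier1 26 > Lab D/tier1 20 > Lab F/tier2 19 > Lab D/tier2 18 > Lab Z/tier1 13 > Lab L/tier1 9 > Lab Z/tier2 8 > Lab L/tier2 3.
Lab F tier1 at 26: fill all 30 ; 140 left.
Lab D/tier1 (20): +100 ; 40 left.
40 remain; put them into Lab F tier2 at 19.
Total = 26×30 + 20×100 + 19×40 = 3540.

3540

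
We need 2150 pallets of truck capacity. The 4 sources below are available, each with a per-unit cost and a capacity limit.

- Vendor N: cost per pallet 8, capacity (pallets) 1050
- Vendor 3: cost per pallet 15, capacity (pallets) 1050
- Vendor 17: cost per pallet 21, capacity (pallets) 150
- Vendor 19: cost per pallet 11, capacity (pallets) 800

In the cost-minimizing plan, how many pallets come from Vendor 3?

Use sources in increasing cost order.
Vendor N (8): use full 1050 → 1100 pallets to go.
Vendor 19 at 11: take all 800 pallets → 300 still needed.
Vendor 3 at 15: take 300 of its 1050 → requirement met.
Vendor 17: unused.

300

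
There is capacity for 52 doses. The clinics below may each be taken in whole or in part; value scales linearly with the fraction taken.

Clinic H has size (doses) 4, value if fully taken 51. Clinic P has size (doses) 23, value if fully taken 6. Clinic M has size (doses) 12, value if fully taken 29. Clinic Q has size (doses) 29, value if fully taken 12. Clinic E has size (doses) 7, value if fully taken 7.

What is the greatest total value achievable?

Sort by value density: Clinic H 51/4≈12.8, Clinic M 29/12≈2.42, Clinic E 7/7≈1, Clinic Q 12/29≈0.414, Clinic P 6/23≈0.261.
All 4 doses of Clinic H fit (value 51) — 48 remain.
Take all of Clinic M (12 doses, value 29) — 36 doses left.
Clinic E: take in full, 7 doses for value 7 — 29 left.
Take all of Clinic Q (29 doses, value 12) — 0 doses left.
Total value = 99.

99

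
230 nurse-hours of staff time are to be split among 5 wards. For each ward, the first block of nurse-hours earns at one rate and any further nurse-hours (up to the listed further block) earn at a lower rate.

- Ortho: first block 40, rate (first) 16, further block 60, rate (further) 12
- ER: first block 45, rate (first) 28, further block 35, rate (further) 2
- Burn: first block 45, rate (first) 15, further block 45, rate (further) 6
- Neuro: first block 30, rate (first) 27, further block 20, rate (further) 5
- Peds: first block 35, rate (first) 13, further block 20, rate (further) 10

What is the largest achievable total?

4260

Rank every tier by rate: ER/first 28 > Neuro/first 27 > Ortho/first 16 > Burn/first 15 > Peds/first 13 > Ortho/second 12 > Peds/second 10 > Burn/second 6 > Neuro/second 5 > ER/second 2.
ER/first (28): +45 — 185 left.
Fill Neuro first block (30 at 27) — 155 left.
Ortho first at 16: fill all 40 — 115 left.
Burn/first (15): +45 — 70 left.
Peds/first (13): +35 — 35 left.
Ortho/second: +35 of 60 at 12; pool empty.
Total = 28×45 + 27×30 + 16×40 + 15×45 + 13×35 + 12×35 = 4260.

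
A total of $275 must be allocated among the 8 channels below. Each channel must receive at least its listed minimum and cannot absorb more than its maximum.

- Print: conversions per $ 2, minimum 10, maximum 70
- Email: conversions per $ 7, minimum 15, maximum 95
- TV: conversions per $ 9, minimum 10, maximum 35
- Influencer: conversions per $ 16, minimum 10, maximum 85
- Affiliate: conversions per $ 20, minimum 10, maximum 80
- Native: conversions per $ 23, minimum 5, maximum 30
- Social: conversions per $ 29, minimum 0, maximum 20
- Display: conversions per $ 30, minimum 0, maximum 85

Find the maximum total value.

6035

Meeting every minimum uses 10+15+10+10+10+5+0+0 = 60 $, leaving 215.
Rank by conversions per $: Display 30 > Social 29 > Native 23 > Affiliate 20 > Influencer 16 > TV 9 > Email 7 > Print 2.
Give Display 85 more to hit its cap of 85 — 130 left.
Social: +20 to 20 (cap) — 110 left.
Native: +25 to 30 (cap) — 85 left.
Give Affiliate 70 more to hit its cap of 80 — 15 left.
Influencer has room for 75 more but only 15 remain, so it gets 25.
Total = 2×10 + 7×15 + 9×10 + 16×25 + 20×80 + 23×30 + 29×20 + 30×85 = 6035.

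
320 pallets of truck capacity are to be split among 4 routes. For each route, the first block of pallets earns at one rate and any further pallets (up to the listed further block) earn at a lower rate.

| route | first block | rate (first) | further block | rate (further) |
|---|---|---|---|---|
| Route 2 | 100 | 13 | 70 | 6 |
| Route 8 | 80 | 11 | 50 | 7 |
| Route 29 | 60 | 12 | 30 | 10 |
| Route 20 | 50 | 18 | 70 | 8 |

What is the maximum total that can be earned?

Treat each block as its own option and order by rate: Route 20/first 18 > Route 2/first 13 > Route 29/first 12 > Route 8/first 11 > Route 29/second 10 > Route 20/second 8 > Route 8/second 7 > Route 2/second 6.
Route 20/first (18): +50 → 270 left.
Route 2/first (13): +100 → 170 left.
Route 29/first (12): +60 → 110 left.
Route 8 first at 11: fill all 80 → 30 left.
Route 29/second (10): +30 → 0 left.
Total = 18×50 + 13×100 + 12×60 + 11×80 + 10×30 = 4100.

4100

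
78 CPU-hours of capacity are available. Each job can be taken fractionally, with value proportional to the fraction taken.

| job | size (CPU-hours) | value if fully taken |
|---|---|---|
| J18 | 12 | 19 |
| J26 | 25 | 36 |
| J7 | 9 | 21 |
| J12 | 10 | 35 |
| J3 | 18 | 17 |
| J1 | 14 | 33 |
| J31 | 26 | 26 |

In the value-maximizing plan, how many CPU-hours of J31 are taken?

Rank by value-to-size ratio: J12 35/10≈3.5, J1 33/14≈2.36, J7 21/9≈2.33, J18 19/12≈1.58, J26 36/25≈1.44, J31 26/26≈1, J3 17/18≈0.944.
J12: take in full, 10 CPU-hours for value 35 → 68 left.
J1: take in full, 14 CPU-hours for value 33 → 54 left.
J7: take in full, 9 CPU-hours for value 21 → 45 left.
Take all of J18 (12 CPU-hours, value 19) → 33 CPU-hours left.
Take all of J26 (25 CPU-hours, value 36) → 8 CPU-hours left.
Only 8 CPU-hours remain; take 8/26 of J31 for value 26×8/26 = 8.

8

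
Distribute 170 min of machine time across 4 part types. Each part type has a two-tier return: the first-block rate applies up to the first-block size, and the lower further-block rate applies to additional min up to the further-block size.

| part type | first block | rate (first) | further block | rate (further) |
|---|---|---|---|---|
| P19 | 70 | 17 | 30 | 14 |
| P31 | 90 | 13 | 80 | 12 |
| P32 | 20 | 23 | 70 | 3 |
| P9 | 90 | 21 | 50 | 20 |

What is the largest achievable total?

Treat each block as its own option and order by rate: P32/tier1 23 > P9/tier1 21 > P9/tier2 20 > P19/tier1 17 > P19/tier2 14 > P31/tier1 13 > P31/tier2 12 > P32/tier2 3.
P32/tier1 (23): +20 — 150 left.
P9/tier1 (21): +90 — 60 left.
P9/tier2 (20): +50 — 10 left.
P19 tier1 at 17: only 10 left, fill 10.
Total = 23×20 + 21×90 + 20×50 + 17×10 = 3520.

3520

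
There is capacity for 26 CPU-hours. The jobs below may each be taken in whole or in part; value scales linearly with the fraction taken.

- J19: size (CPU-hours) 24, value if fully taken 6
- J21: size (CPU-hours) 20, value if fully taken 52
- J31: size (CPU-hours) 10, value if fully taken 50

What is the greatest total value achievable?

Best value per unit of size first: J31 50/10≈5, J21 52/20≈2.6, J19 6/24≈0.25.
All 10 CPU-hours of J31 fit (value 50) → 16 remain.
16 CPU-hours left: a 16/20 share of J21 gives 52×16/20 = 41.6.
Total value = 91.6.

91.6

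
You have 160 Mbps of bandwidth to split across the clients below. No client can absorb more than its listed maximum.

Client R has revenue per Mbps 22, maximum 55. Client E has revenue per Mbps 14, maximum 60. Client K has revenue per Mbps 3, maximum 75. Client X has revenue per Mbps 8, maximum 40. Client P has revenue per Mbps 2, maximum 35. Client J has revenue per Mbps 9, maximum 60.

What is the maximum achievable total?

2455

Highest revenue per Mbps first: Client R 22 > Client E 14 > Client J 9 > Client X 8 > Client K 3 > Client P 2.
Client R: +55 to 55 (cap) → 105 left.
Client E: +60 to 60 (cap) → 45 left.
Client J: +45 (room for 60) → 45. Pool exhausted.
Total = 22×55 + 14×60 + 9×45 = 2455.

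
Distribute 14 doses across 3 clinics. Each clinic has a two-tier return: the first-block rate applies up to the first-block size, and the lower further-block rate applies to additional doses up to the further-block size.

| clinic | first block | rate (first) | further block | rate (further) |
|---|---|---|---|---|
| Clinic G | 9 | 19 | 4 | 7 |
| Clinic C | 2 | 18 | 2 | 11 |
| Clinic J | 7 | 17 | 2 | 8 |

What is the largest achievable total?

Treat each block as its own option and order by rate: Clinic G/first 19 > Clinic C/first 18 > Clinic J/first 17 > Clinic C/second 11 > Clinic J/second 8 > Clinic G/second 7.
Fill Clinic G first block (9 at 19) — 5 left.
Clinic C/first (18): +2 — 3 left.
3 remain; put them into Clinic J first at 17.
Total = 19×9 + 18×2 + 17×3 = 258.

258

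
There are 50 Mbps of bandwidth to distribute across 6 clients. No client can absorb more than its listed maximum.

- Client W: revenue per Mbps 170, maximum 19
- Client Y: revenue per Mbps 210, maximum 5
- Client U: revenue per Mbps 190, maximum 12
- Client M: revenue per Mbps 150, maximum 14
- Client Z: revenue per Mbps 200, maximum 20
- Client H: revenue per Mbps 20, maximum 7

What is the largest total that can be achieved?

9540

Rank by revenue per Mbps: Client Y 210 > Client Z 200 > Client U 190 > Client W 170 > Client M 150 > Client H 20.
Client Y: +5 to 5 (cap) → 45 left.
Give Client Z 20 to hit its cap of 20 → 25 left.
Client U takes 12 to reach its cap of 12 → 13 left.
Only 13 left; Client W takes them to reach 13.
Total = 170×13 + 210×5 + 190×12 + 200×20 = 9540.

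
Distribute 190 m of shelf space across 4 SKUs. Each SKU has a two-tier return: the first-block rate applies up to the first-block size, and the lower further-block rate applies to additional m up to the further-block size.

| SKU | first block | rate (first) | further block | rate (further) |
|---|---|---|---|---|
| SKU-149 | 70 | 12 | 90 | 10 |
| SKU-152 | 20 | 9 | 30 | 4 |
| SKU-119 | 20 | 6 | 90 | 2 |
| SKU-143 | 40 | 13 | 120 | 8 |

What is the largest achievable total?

Rank every tier by rate: SKU-143/first 13 > SKU-149/first 12 > SKU-149/second 10 > SKU-152/first 9 > SKU-143/second 8 > SKU-119/first 6 > SKU-152/second 4 > SKU-119/second 2.
Fill SKU-143 first block (40 at 13) → 150 left.
SKU-149 first at 12: fill all 70 → 80 left.
SKU-149 second at 10: only 80 left, fill 80.
Total = 13×40 + 12×70 + 10×80 = 2160.

2160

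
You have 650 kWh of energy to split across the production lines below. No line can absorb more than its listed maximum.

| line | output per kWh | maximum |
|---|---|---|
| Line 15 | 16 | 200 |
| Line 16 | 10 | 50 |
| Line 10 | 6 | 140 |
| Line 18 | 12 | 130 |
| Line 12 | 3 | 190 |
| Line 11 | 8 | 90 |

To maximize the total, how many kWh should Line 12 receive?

40

Highest output per kWh first: Line 15 16 > Line 18 12 > Line 16 10 > Line 11 8 > Line 10 6 > Line 12 3.
Line 15: +200 to 200 (cap) → 450 left.
Line 18 takes 130 to reach its cap of 130 → 320 left.
Give Line 16 50 to hit its cap of 50 → 270 left.
Give Line 11 90 to hit its cap of 90 → 180 left.
Line 10 takes 140 to reach its cap of 140 → 40 left.
Line 12: +40 (room for 190) → 40. Pool exhausted.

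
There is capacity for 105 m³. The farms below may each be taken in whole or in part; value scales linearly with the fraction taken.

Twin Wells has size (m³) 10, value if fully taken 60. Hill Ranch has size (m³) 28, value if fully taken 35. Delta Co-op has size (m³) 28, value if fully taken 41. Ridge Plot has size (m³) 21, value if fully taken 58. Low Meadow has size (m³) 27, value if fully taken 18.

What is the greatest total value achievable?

Best value per unit of size first: Twin Wells 60/10≈6, Ridge Plot 58/21≈2.76, Delta Co-op 41/28≈1.46, Hill Ranch 35/28≈1.25, Low Meadow 18/27≈0.667.
Twin Wells: take in full, 10 m³ for value 60 — 95 left.
Take all of Ridge Plot (21 m³, value 58) — 74 m³ left.
All 28 m³ of Delta Co-op fit (value 41) — 46 remain.
All 28 m³ of Hill Ranch fit (value 35) — 18 remain.
Fill the last 18 m³ with part of Low Meadow: 18/27 of it earns 12.
Total value = 206.

206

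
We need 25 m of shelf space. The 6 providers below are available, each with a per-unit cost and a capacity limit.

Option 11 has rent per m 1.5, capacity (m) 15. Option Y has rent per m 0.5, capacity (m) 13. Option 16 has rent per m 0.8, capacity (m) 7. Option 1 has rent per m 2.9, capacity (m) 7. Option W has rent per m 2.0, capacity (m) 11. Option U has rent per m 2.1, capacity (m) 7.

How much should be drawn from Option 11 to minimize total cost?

Use providers in increasing cost order.
Option Y at 0.5: take all 13 m — 12 still needed.
Option 16 at 0.8: take all 7 m — 5 still needed.
Option 11 (1.5): take the remaining 5 — done.
Option W, Option U, Option 1: unused.

5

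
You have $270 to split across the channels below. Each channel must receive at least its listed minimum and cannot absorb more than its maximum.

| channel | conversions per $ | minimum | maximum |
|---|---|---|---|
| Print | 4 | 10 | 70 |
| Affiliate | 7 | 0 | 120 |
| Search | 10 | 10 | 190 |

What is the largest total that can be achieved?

2430

Meeting every minimum uses 10+0+10 = 20 $, leaving 250.
Highest conversions per $ first: Search 10 > Affiliate 7 > Print 4.
Search: +180 to 190 (cap) → 70 left.
Only 70 left; Affiliate takes them to reach 70.
Total = 4×10 + 7×70 + 10×190 = 2430.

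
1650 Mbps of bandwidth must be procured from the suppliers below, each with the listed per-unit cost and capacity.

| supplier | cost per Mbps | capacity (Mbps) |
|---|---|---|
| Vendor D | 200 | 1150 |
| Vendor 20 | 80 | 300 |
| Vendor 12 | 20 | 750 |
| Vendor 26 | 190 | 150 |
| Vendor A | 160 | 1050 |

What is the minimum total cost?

Fill from the cheapest supplier first.
Vendor 12 at 20: take all 750 Mbps ; 900 still needed.
Vendor 20 at 80: take all 300 Mbps ; 600 still needed.
Vendor A (160): take the remaining 600 ; done.
Vendor 26, Vendor D: unused.
Cost = 750×20 + 300×80 + 600×160 = 135000.

135000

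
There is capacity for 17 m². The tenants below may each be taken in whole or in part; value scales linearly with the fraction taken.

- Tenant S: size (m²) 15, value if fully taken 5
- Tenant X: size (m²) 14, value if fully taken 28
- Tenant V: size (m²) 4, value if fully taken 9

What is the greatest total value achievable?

35

Sort by value density: Tenant V 9/4≈2.25, Tenant X 28/14≈2, Tenant S 5/15≈0.333.
All 4 m² of Tenant V fit (value 9) → 13 remain.
Fill the last 13 m² with part of Tenant X: 13/14 of it earns 26.
Total value = 35.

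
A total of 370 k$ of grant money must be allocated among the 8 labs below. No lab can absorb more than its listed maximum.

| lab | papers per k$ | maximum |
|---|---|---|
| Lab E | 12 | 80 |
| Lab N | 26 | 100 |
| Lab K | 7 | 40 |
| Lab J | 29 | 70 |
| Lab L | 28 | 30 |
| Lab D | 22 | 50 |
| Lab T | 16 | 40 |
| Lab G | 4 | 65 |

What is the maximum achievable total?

Rank by papers per k$: Lab J 29 > Lab L 28 > Lab N 26 > Lab D 22 > Lab T 16 > Lab E 12 > Lab K 7 > Lab G 4.
Lab J: +70 to 70 (cap) ; 300 left.
Lab L: +30 to 30 (cap) ; 270 left.
Lab N takes 100 to reach its cap of 100 ; 170 left.
Give Lab D 50 to hit its cap of 50 ; 120 left.
Give Lab T 40 to hit its cap of 40 ; 80 left.
Lab E takes 80 to reach its cap of 80 ; 0 left.
Total = 12×80 + 26×100 + 29×70 + 28×30 + 22×50 + 16×40 = 8170.

8170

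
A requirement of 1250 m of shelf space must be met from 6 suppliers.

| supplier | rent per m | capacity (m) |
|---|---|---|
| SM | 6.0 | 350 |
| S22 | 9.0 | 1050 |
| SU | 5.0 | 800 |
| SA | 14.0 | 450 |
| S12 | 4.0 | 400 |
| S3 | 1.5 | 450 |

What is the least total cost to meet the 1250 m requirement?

Fill from the cheapest supplier first.
Take 450 from S3 at 1.5 ; need 800 more.
Take 400 from S12 at 4.0 ; need 400 more.
SU at 5.0: take 400 of its 800 ; requirement met.
SM, S22, SA: unused.
Cost = 450×1.5 + 400×4.0 + 400×5.0 = 4275.

4275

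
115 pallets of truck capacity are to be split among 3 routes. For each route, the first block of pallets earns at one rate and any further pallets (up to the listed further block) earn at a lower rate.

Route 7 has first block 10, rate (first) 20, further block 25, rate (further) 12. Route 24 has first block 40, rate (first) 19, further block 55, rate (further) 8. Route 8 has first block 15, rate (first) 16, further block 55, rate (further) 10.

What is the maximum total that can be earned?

Order all 6 blocks by rate: Route 7/tier1 20 > Route 24/tier1 19 > Route 8/tier1 16 > Route 7/tier2 12 > Route 8/tier2 10 > Route 24/tier2 8.
Route 7/tier1 (20): +10 → 105 left.
Route 24/tier1 (19): +40 → 65 left.
Route 8 tier1 at 16: fill all 15 → 50 left.
Route 7 tier2 at 12: fill all 25 → 25 left.
Route 8/tier2: +25 of 55 at 10; pool empty.
Total = 20×10 + 19×40 + 16×15 + 12×25 + 10×25 = 1750.

1750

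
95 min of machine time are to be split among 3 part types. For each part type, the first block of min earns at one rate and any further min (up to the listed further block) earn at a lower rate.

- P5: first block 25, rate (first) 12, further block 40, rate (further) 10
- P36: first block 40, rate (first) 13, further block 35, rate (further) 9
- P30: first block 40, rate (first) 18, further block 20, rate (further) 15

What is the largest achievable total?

1475

Order all 6 blocks by rate: P30/tier1 18 > P30/tier2 15 > P36/tier1 13 > P5/tier1 12 > P5/tier2 10 > P36/tier2 9.
P30/tier1 (18): +40 ; 55 left.
P30 tier2 at 15: fill all 20 ; 35 left.
P36/tier1: +35 of 40 at 13; pool empty.
Total = 18×40 + 15×20 + 13×35 = 1475.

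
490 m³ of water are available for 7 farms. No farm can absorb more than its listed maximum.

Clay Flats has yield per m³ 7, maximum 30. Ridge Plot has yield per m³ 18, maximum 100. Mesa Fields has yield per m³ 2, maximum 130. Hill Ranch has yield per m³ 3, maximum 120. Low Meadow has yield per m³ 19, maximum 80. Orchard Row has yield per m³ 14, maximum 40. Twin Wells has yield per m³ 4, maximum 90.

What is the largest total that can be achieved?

Highest yield per m³ first: Low Meadow 19 > Ridge Plot 18 > Orchard Row 14 > Clay Flats 7 > Twin Wells 4 > Hill Ranch 3 > Mesa Fields 2.
Low Meadow: +80 to 80 (cap) — 410 left.
Ridge Plot takes 100 to reach its cap of 100 — 310 left.
Give Orchard Row 40 to hit its cap of 40 — 270 left.
Clay Flats takes 30 to reach its cap of 30 — 240 left.
Give Twin Wells 90 to hit its cap of 90 — 150 left.
Hill Ranch takes 120 to reach its cap of 120 — 30 left.
Mesa Fields has room for 130 but only 30 remain, so it gets 30.
Total = 7×30 + 18×100 + 2×30 + 3×120 + 19×80 + 14×40 + 4×90 = 4870.

4870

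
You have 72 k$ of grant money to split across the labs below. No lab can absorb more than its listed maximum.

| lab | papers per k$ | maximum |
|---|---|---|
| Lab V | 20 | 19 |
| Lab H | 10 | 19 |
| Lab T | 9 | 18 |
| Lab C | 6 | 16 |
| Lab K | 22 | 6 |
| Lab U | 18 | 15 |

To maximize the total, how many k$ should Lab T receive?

Highest papers per k$ first: Lab K 22 > Lab V 20 > Lab U 18 > Lab H 10 > Lab T 9 > Lab C 6.
Lab K takes 6 to reach its cap of 6 — 66 left.
Lab V takes 19 to reach its cap of 19 — 47 left.
Lab U takes 15 to reach its cap of 15 — 32 left.
Give Lab H 19 to hit its cap of 19 — 13 left.
Lab T: +13 (room for 18) → 13. Pool exhausted.

13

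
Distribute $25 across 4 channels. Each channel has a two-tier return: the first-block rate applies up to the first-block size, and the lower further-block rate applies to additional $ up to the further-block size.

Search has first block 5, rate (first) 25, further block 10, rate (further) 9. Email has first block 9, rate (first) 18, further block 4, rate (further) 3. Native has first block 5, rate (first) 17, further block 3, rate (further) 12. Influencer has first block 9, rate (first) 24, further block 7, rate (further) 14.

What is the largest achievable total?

537

Rank every tier by rate: Search/tier1 25 > Influencer/tier1 24 > Email/tier1 18 > Native/tier1 17 > Influencer/tier2 14 > Native/tier2 12 > Search/tier2 9 > Email/tier2 3.
Search tier1 at 25: fill all 5 → 20 left.
Fill Influencer tier1 block (9 at 24) → 11 left.
Email tier1 at 18: fill all 9 → 2 left.
Native tier1 at 17: only 2 left, fill 2.
Total = 25×5 + 24×9 + 18×9 + 17×2 = 537.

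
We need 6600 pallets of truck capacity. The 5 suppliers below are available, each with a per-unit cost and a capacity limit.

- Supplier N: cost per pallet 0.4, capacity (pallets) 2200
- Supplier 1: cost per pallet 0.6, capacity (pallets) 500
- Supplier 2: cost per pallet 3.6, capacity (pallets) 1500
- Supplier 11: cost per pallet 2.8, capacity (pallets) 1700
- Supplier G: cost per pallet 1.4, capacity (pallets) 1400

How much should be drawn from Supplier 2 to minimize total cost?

Use suppliers in increasing cost order.
Take 2200 from Supplier N at 0.4 — need 4400 more.
Supplier 1 (0.6): use full 500 — 3900 pallets to go.
Take 1400 from Supplier G at 1.4 — need 2500 more.
Take 1700 from Supplier 11 at 2.8 — need 800 more.
Supplier 2 at 3.6: take 800 of its 1500 — requirement met.

800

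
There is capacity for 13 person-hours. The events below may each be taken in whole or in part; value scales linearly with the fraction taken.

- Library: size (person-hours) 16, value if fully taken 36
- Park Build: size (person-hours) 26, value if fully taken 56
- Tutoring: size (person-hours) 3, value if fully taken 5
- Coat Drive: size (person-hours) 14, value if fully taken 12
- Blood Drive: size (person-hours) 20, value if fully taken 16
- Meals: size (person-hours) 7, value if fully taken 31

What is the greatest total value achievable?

44.5

Best value per unit of size first: Meals 31/7≈4.43, Library 36/16≈2.25, Park Build 56/26≈2.15, Tutoring 5/3≈1.67, Coat Drive 12/14≈0.857, Blood Drive 16/20≈0.8.
All 7 person-hours of Meals fit (value 31) → 6 remain.
6 person-hours left: a 6/16 share of Library gives 36×6/16 = 13.5.
Total value = 44.5.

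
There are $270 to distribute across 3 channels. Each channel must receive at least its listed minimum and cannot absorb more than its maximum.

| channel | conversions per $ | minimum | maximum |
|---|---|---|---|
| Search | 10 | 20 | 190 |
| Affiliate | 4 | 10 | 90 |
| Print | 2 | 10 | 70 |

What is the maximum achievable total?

2200

Meeting every minimum uses 20+10+10 = 40 $, leaving 230.
Highest conversions per $ first: Search 10 > Affiliate 4 > Print 2.
Give Search 170 more to hit its cap of 190 → 60 left.
Only 60 left; Affiliate takes them to reach 70.
Total = 10×190 + 4×70 + 2×10 = 2200.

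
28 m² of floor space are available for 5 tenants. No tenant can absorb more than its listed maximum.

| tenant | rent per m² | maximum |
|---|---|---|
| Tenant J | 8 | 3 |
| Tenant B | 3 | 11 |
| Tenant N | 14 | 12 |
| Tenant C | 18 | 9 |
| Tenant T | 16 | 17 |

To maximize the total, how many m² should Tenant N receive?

Rank by rent per m²: Tenant C 18 > Tenant T 16 > Tenant N 14 > Tenant J 8 > Tenant B 3.
Tenant C takes 9 to reach its cap of 9 → 19 left.
Give Tenant T 17 to hit its cap of 17 → 2 left.
Only 2 left; Tenant N takes them to reach 2.

2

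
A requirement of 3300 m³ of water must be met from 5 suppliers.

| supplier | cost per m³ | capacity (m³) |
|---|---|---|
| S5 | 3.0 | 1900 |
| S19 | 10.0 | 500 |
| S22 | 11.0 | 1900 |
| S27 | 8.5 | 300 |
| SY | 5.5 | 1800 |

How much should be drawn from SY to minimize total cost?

Use suppliers in increasing cost order.
Take 1900 from S5 at 3.0 ; need 1400 more.
Take 1400 from SY at 5.5 to finish.
S27, S19, S22: unused.

1400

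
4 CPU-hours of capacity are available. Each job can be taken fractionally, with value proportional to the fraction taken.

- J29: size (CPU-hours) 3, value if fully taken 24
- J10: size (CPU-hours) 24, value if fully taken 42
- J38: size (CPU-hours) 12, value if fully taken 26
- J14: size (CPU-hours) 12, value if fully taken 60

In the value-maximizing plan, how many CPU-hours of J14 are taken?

Rank by value-to-size ratio: J29 24/3≈8, J14 60/12≈5, J38 26/12≈2.17, J10 42/24≈1.75.
Take all of J29 (3 CPU-hours, value 24) ; 1 CPU-hours left.
1 CPU-hours left: a 1/12 share of J14 gives 60×1/12 = 5.

1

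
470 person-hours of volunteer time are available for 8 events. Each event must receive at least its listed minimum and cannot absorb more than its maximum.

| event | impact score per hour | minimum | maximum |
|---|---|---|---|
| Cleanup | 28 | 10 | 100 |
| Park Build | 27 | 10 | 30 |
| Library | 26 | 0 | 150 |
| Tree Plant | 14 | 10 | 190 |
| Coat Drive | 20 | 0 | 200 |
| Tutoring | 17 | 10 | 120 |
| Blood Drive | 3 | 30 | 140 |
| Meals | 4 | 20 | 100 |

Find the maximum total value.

10390

Meeting every minimum uses 10+10+0+10+0+10+30+20 = 90 person-hours, leaving 380.
Rank by impact score per hour: Cleanup 28 > Park Build 27 > Library 26 > Coat Drive 20 > Tutoring 17 > Tree Plant 14 > Meals 4 > Blood Drive 3.
Cleanup takes 90 more to reach its cap of 100 → 290 left.
Park Build takes 20 more to reach its cap of 30 → 270 left.
Library: +150 to 150 (cap) → 120 left.
Coat Drive has room for 200 more but only 120 remain, so it gets 120.
Total = 28×100 + 27×30 + 26×150 + 14×10 + 20×120 + 17×10 + 3×30 + 4×20 = 10390.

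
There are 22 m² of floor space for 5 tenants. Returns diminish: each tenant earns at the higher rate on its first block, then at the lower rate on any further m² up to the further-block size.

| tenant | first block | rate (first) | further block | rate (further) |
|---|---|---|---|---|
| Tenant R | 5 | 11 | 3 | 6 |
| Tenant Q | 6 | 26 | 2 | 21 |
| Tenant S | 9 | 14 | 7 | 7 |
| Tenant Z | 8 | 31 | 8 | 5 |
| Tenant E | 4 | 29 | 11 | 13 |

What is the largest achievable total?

590

Treat each block as its own option and order by rate: Tenant Z/first 31 > Tenant E/first 29 > Tenant Q/first 26 > Tenant Q/second 21 > Tenant S/first 14 > Tenant E/second 13 > Tenant R/first 11 > Tenant S/second 7 > Tenant R/second 6 > Tenant Z/second 5.
Fill Tenant Z first block (8 at 31) → 14 left.
Tenant E/first (29): +4 → 10 left.
Tenant Q first at 26: fill all 6 → 4 left.
Tenant Q second at 21: fill all 2 → 2 left.
Tenant S/first: +2 of 9 at 14; pool empty.
Total = 31×8 + 29×4 + 26×6 + 21×2 + 14×2 = 590.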